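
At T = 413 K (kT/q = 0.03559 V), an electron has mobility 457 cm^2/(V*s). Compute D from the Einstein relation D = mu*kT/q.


Step 1: D = mu * (kT/q)
Step 2: D = 457 * 0.03559
Step 3: D = 16.26 cm^2/s

16.26


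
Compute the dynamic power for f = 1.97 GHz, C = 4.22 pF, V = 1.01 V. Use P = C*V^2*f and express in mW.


Step 1: V^2 = 1.01^2 = 1.0201 V^2
Step 2: P = C*V^2*f = 4.22e-12 F * 1.0201 * 1.97e9 Hz
Step 3: P = 8.48049934e-03 W
Step 4: P = 8.48 mW

8.48


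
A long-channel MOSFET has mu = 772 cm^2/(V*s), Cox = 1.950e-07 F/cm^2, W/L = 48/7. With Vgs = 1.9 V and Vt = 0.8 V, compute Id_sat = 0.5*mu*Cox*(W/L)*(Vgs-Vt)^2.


Step 1: Overdrive voltage Vov = Vgs - Vt = 1.9 - 0.8 = 1.1 V
Step 2: W/L = 48/7 = 6.85714
Step 3: Id = 0.5 * 772 * 1.950e-07 * 6.85714 * 1.1^2
Step 4: Id = 6.25e-04 A

6.25e-04


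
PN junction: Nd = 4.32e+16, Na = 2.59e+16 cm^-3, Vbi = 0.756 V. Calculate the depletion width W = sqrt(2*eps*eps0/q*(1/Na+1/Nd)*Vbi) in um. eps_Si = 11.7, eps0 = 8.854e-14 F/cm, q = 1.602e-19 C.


Step 1: 1/Na + 1/Nd = 1/2.59e+16 + 1/4.32e+16 = 6.17582e-17
Step 2: 2*eps*eps0/q = 2*11.7*8.854e-14/1.602e-19 = 1.293281e+07
Step 3: W^2 = 1.293281e+07 * 6.17582e-17 * 0.756 = 6.03823e-10
Step 4: W = sqrt(6.03823e-10) = 2.457e-05 cm = 0.2457 um

0.2457


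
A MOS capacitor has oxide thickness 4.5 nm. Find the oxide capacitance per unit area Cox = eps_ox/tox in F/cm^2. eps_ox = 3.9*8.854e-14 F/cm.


Step 1: eps_ox = 3.9 * 8.854e-14 = 3.45306e-13 F/cm
Step 2: tox in cm = 4.5 nm * 1e-7 = 4.5000e-07 cm
Step 3: Cox = 3.45306e-13 / 4.5000e-07 = 7.67e-07 F/cm^2

7.67e-07


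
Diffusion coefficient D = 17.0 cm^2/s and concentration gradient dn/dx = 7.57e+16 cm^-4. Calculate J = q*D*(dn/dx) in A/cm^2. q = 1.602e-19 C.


Step 1: J = q * D * (dn/dx)
Step 2: J = 1.602e-19 * 17.0 * 7.57e+16
Step 3: J = 2.06e-01 A/cm^2

2.06e-01


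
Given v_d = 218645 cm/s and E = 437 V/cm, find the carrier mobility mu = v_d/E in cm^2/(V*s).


Step 1: mu = v_d / E
Step 2: mu = 218645 / 437
Step 3: mu = 500.33 cm^2/(V*s)

500.33


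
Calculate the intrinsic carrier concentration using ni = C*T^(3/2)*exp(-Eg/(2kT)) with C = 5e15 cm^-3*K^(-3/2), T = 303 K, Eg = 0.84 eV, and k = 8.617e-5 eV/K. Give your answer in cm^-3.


Step 1: Compute kT = 8.617e-5 * 303 = 0.02610951 eV
Step 2: Exponent = -Eg/(2kT) = -0.84/(2*0.02610951) = -16.08609
Step 3: T^(3/2) = 303^1.5 = 5274.29
Step 4: ni = 5e15 * 5274.29 * exp(-16.08609) = 2.72e+12 cm^-3

2.72e+12


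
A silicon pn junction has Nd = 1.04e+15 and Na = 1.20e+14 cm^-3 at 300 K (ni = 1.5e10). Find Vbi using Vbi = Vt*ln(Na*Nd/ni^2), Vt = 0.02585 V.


Step 1: Compute Na*Nd/ni^2 = 1.20e+14 * 1.04e+15 / (1.5e10)^2 = 5.5467e+08
Step 2: ln(5.5467e+08) = 20.1339
Step 3: Vbi = 0.02585 * 20.1339 = 0.52 V

0.52


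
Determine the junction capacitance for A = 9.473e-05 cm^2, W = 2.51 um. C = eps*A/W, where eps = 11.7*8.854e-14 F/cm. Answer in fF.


Step 1: eps_Si = 11.7 * 8.854e-14 = 1.035918e-12 F/cm
Step 2: W in cm = 2.51 * 1e-4 = 2.51e-04 cm
Step 3: C = 1.035918e-12 * 9.473e-05 / 2.51e-04 = 3.909662e-13 F
Step 4: C = 390.97 fF

390.97


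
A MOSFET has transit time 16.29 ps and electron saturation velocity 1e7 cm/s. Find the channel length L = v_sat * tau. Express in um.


Step 1: tau in seconds = 16.29 ps * 1e-12 = 1.6290e-11 s
Step 2: L = v_sat * tau = 1e7 * 1.6290e-11 = 1.6290e-04 cm
Step 3: L in um = 1.6290e-04 * 1e4 = 1.629 um

1.629


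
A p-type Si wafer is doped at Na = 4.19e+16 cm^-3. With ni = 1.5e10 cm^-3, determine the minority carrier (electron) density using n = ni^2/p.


Step 1: Majority hole concentration p ≈ Na = 4.19e+16 cm^-3
Step 2: n = ni^2 / Na = (1.5e10)^2 / 4.19e+16
Step 3: n = 5.37e+03 cm^-3

5.37e+03


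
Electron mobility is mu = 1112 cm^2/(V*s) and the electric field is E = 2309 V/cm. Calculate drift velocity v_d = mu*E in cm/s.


Step 1: v_d = mu * E
Step 2: v_d = 1112 * 2309 = 2567608
Step 3: v_d = 2.57e+06 cm/s

2.57e+06


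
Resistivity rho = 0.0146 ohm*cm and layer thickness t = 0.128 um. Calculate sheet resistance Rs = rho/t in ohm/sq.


Step 1: Convert thickness to cm: t = 0.128 um = 1.2800e-05 cm
Step 2: Rs = rho / t = 0.0146 / 1.2800e-05
Step 3: Rs = 1140.6 ohm/sq

1140.6


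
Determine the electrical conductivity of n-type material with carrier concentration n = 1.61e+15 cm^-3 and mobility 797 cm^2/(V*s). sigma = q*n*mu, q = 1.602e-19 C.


Step 1: sigma = q * n * mu
Step 2: sigma = 1.602e-19 * 1.61e+15 * 797
Step 3: sigma = 2.056e-01 S/cm

2.056e-01


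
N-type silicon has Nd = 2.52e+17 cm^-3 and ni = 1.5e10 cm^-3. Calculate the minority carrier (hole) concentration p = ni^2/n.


Step 1: Since Nd >> ni, n ≈ Nd = 2.52e+17 cm^-3
Step 2: p = ni^2 / n = (1.5e10)^2 / 2.52e+17
Step 3: p = 2.25e20 / 2.52e+17 = 8.93e+02 cm^-3

8.93e+02


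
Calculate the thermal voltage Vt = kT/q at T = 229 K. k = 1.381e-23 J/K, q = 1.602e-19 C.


Step 1: kT = 1.381e-23 * 229 = 3.16249e-21 J
Step 2: Vt = kT/q = 3.16249e-21 / 1.602e-19
Step 3: Vt = 0.01974 V

0.01974


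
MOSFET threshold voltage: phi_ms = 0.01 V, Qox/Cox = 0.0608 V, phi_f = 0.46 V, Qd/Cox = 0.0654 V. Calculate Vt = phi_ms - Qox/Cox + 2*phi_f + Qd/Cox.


Step 1: Vt = phi_ms - Qox/Cox + 2*phi_f + Qd/Cox
Step 2: Vt = 0.01 - 0.0608 + 2*0.46 + 0.0654
Step 3: Vt = 0.01 - 0.0608 + 0.92 + 0.0654
Step 4: Vt = 0.9346 V

0.9346


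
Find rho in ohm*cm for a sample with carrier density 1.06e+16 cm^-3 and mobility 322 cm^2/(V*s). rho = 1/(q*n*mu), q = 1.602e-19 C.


Step 1: sigma = q * n * mu = 1.602e-19 * 1.06e+16 * 322 = 5.46795e-01 S/cm
Step 2: rho = 1 / sigma = 1 / 5.46795e-01 = 1.829 ohm*cm

1.829


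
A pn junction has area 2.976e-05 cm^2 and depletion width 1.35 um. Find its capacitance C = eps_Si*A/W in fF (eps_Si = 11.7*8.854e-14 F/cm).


Step 1: eps_Si = 11.7 * 8.854e-14 = 1.035918e-12 F/cm
Step 2: W in cm = 1.35 * 1e-4 = 1.35e-04 cm
Step 3: C = 1.035918e-12 * 2.976e-05 / 1.35e-04 = 2.283624e-13 F
Step 4: C = 228.36 fF

228.36


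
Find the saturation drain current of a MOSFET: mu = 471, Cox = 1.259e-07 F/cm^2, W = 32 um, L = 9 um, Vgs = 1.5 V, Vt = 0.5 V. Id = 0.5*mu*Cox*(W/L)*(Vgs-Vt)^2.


Step 1: Overdrive voltage Vov = Vgs - Vt = 1.5 - 0.5 = 1.0 V
Step 2: W/L = 32/9 = 3.55556
Step 3: Id = 0.5 * 471 * 1.259e-07 * 3.55556 * 1.0^2
Step 4: Id = 1.05e-04 A

1.05e-04


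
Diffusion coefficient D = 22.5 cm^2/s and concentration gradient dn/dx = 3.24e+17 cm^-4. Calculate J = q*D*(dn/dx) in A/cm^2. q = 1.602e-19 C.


Step 1: J = q * D * (dn/dx)
Step 2: J = 1.602e-19 * 22.5 * 3.24e+17
Step 3: J = 1.17e+00 A/cm^2

1.17e+00


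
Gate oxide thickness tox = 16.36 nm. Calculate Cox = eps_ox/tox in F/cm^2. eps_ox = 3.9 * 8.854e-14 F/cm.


Step 1: eps_ox = 3.9 * 8.854e-14 = 3.45306e-13 F/cm
Step 2: tox in cm = 16.36 nm * 1e-7 = 1.6360e-06 cm
Step 3: Cox = 3.45306e-13 / 1.6360e-06 = 2.11e-07 F/cm^2

2.11e-07


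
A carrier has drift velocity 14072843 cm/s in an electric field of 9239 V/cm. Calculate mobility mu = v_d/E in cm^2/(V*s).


Step 1: mu = v_d / E
Step 2: mu = 14072843 / 9239
Step 3: mu = 1523.2 cm^2/(V*s)

1523.2


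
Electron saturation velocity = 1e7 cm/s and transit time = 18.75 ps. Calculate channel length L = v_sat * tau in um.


Step 1: tau in seconds = 18.75 ps * 1e-12 = 1.8750e-11 s
Step 2: L = v_sat * tau = 1e7 * 1.8750e-11 = 1.8750e-04 cm
Step 3: L in um = 1.8750e-04 * 1e4 = 1.875 um

1.875


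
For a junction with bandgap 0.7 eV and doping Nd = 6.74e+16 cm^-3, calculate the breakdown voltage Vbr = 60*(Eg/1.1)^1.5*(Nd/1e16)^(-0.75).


Step 1: Eg/1.1 = 0.7/1.1 = 0.636364
Step 2: (Eg/1.1)^1.5 = 0.636364^1.5 = 0.507643
Step 3: (Nd/1e16)^(-0.75) = (6.74)^(-0.75) = 0.239059
Step 4: Vbr = 60 * 0.507643 * 0.239059 = 7.3 V

7.3


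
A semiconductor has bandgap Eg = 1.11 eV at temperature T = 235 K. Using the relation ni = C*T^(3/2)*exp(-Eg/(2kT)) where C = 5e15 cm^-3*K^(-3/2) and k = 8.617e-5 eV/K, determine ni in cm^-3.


Step 1: Compute kT = 8.617e-5 * 235 = 0.02024995 eV
Step 2: Exponent = -Eg/(2kT) = -1.11/(2*0.02024995) = -27.40748
Step 3: T^(3/2) = 235^1.5 = 3602.48
Step 4: ni = 5e15 * 3602.48 * exp(-27.40748) = 2.25e+07 cm^-3

2.25e+07


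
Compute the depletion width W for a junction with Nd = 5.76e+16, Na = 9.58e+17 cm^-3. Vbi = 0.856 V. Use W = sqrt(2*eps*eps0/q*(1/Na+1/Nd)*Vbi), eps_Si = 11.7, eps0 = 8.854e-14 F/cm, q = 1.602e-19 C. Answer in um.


Step 1: 1/Na + 1/Nd = 1/9.58e+17 + 1/5.76e+16 = 1.84050e-17
Step 2: 2*eps*eps0/q = 2*11.7*8.854e-14/1.602e-19 = 1.293281e+07
Step 3: W^2 = 1.293281e+07 * 1.84050e-17 * 0.856 = 2.03752e-10
Step 4: W = sqrt(2.03752e-10) = 1.427e-05 cm = 0.1427 um

0.1427


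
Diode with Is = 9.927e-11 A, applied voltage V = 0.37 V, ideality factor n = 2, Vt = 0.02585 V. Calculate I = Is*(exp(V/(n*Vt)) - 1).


Step 1: V/(n*Vt) = 0.37/(2*0.02585) = 7.1567
Step 2: exp(7.1567) = 1.2827e+03
Step 3: I = 9.927e-11 * (1.2827e+03 - 1) = 1.27e-07 A

1.27e-07


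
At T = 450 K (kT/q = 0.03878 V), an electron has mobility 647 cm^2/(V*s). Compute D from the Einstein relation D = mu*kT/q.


Step 1: D = mu * (kT/q)
Step 2: D = 647 * 0.03878
Step 3: D = 25.09 cm^2/s

25.09


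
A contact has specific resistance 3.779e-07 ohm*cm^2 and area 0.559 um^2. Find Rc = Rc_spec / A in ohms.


Step 1: Convert area to cm^2: 0.559 um^2 = 5.5900e-09 cm^2
Step 2: Rc = Rc_spec / A = 3.779e-07 / 5.5900e-09
Step 3: Rc = 6.76e+01 ohms

6.76e+01


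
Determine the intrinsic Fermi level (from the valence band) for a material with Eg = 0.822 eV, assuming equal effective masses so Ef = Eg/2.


Step 1: For an intrinsic semiconductor, the Fermi level sits at midgap.
Step 2: Ef = Eg / 2 = 0.822 / 2 = 0.411 eV

0.411


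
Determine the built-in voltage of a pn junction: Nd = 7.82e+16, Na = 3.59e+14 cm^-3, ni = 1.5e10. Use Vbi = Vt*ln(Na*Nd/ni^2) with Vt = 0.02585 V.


Step 1: Compute Na*Nd/ni^2 = 3.59e+14 * 7.82e+16 / (1.5e10)^2 = 1.2477e+11
Step 2: ln(1.2477e+11) = 25.5497
Step 3: Vbi = 0.02585 * 25.5497 = 0.66 V

0.66


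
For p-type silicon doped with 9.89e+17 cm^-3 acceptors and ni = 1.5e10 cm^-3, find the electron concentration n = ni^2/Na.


Step 1: Majority hole concentration p ≈ Na = 9.89e+17 cm^-3
Step 2: n = ni^2 / Na = (1.5e10)^2 / 9.89e+17
Step 3: n = 2.28e+02 cm^-3

2.28e+02


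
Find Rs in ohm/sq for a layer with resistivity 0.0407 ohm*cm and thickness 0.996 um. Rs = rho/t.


Step 1: Convert thickness to cm: t = 0.996 um = 9.9600e-05 cm
Step 2: Rs = rho / t = 0.0407 / 9.9600e-05
Step 3: Rs = 408.6 ohm/sq

408.6


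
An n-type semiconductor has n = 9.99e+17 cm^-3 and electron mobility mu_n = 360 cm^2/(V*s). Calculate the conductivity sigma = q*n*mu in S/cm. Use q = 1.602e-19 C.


Step 1: sigma = q * n * mu
Step 2: sigma = 1.602e-19 * 9.99e+17 * 360
Step 3: sigma = 5.761e+01 S/cm

5.761e+01


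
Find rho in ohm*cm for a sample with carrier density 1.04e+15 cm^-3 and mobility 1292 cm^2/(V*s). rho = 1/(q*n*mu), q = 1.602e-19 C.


Step 1: sigma = q * n * mu = 1.602e-19 * 1.04e+15 * 1292 = 2.15258e-01 S/cm
Step 2: rho = 1 / sigma = 1 / 2.15258e-01 = 4.646 ohm*cm

4.646


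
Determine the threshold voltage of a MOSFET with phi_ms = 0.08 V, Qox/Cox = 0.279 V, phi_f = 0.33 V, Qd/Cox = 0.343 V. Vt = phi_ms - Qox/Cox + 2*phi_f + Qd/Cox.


Step 1: Vt = phi_ms - Qox/Cox + 2*phi_f + Qd/Cox
Step 2: Vt = 0.08 - 0.279 + 2*0.33 + 0.343
Step 3: Vt = 0.08 - 0.279 + 0.66 + 0.343
Step 4: Vt = 0.804 V

0.804


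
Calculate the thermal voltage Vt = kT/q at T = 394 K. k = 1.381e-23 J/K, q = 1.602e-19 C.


Step 1: kT = 1.381e-23 * 394 = 5.44114e-21 J
Step 2: Vt = kT/q = 5.44114e-21 / 1.602e-19
Step 3: Vt = 0.03396 V

0.03396


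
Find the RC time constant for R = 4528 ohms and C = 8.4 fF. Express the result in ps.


Step 1: tau = R * C
Step 2: tau = 4528 * 8.4 fF = 4528 * 8.4e-15 F
Step 3: tau = 3.80352e-11 s = 38.0352 ps

38.0352


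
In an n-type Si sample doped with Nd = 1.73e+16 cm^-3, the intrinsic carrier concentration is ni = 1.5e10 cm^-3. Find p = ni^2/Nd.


Step 1: Since Nd >> ni, n ≈ Nd = 1.73e+16 cm^-3
Step 2: p = ni^2 / n = (1.5e10)^2 / 1.73e+16
Step 3: p = 2.25e20 / 1.73e+16 = 1.30e+04 cm^-3

1.30e+04


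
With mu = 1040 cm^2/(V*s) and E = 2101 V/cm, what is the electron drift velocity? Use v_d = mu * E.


Step 1: v_d = mu * E
Step 2: v_d = 1040 * 2101 = 2185040
Step 3: v_d = 2.19e+06 cm/s

2.19e+06


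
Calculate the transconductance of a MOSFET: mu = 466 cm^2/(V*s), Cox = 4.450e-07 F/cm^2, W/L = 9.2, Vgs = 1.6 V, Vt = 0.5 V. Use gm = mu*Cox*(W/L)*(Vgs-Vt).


Step 1: Vov = Vgs - Vt = 1.6 - 0.5 = 1.1 V
Step 2: gm = mu * Cox * (W/L) * Vov
Step 3: gm = 466 * 4.450e-07 * 9.2 * 1.1 = 2.10e-03 S

2.10e-03


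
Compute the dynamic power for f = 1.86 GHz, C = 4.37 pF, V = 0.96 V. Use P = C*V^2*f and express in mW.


Step 1: V^2 = 0.96^2 = 0.9216 V^2
Step 2: P = C*V^2*f = 4.37e-12 F * 0.9216 * 1.86e9 Hz
Step 3: P = 7.49094912e-03 W
Step 4: P = 7.491 mW

7.491


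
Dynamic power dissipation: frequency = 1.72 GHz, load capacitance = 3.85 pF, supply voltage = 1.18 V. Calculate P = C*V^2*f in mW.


Step 1: V^2 = 1.18^2 = 1.3924 V^2
Step 2: P = C*V^2*f = 3.85e-12 F * 1.3924 * 1.72e9 Hz
Step 3: P = 9.2204728e-03 W
Step 4: P = 9.22 mW

9.22


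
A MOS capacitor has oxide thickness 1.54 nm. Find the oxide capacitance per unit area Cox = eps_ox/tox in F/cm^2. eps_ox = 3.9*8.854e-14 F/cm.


Step 1: eps_ox = 3.9 * 8.854e-14 = 3.45306e-13 F/cm
Step 2: tox in cm = 1.54 nm * 1e-7 = 1.5400e-07 cm
Step 3: Cox = 3.45306e-13 / 1.5400e-07 = 2.24e-06 F/cm^2

2.24e-06


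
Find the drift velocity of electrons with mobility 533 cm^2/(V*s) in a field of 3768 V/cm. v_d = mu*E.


Step 1: v_d = mu * E
Step 2: v_d = 533 * 3768 = 2008344
Step 3: v_d = 2.01e+06 cm/s

2.01e+06


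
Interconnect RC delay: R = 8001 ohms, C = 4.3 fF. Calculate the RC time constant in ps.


Step 1: tau = R * C
Step 2: tau = 8001 * 4.3 fF = 8001 * 4.3e-15 F
Step 3: tau = 3.44043e-11 s = 34.4043 ps

34.4043


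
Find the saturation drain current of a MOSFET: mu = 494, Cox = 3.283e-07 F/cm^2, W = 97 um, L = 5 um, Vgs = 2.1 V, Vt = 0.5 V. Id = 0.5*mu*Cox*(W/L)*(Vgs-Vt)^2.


Step 1: Overdrive voltage Vov = Vgs - Vt = 2.1 - 0.5 = 1.6 V
Step 2: W/L = 97/5 = 19.4
Step 3: Id = 0.5 * 494 * 3.283e-07 * 19.4 * 1.6^2
Step 4: Id = 4.03e-03 A

4.03e-03


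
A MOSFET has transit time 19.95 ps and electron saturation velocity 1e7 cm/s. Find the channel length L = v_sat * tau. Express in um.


Step 1: tau in seconds = 19.95 ps * 1e-12 = 1.9950e-11 s
Step 2: L = v_sat * tau = 1e7 * 1.9950e-11 = 1.9950e-04 cm
Step 3: L in um = 1.9950e-04 * 1e4 = 1.995 um

1.995


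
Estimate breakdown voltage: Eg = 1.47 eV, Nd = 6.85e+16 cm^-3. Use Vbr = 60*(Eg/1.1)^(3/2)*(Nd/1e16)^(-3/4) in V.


Step 1: Eg/1.1 = 1.47/1.1 = 1.336364
Step 2: (Eg/1.1)^1.5 = 1.336364^1.5 = 1.544853
Step 3: (Nd/1e16)^(-0.75) = (6.85)^(-0.75) = 0.236174
Step 4: Vbr = 60 * 1.544853 * 0.236174 = 21.9 V

21.9


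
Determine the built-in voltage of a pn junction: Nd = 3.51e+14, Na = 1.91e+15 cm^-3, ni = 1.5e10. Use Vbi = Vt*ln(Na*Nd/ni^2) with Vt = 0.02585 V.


Step 1: Compute Na*Nd/ni^2 = 1.91e+15 * 3.51e+14 / (1.5e10)^2 = 2.9796e+09
Step 2: ln(2.9796e+09) = 21.8151
Step 3: Vbi = 0.02585 * 21.8151 = 0.564 V

0.564


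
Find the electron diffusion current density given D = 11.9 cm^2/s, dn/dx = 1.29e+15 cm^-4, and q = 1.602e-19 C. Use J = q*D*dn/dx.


Step 1: J = q * D * (dn/dx)
Step 2: J = 1.602e-19 * 11.9 * 1.29e+15
Step 3: J = 2.46e-03 A/cm^2

2.46e-03


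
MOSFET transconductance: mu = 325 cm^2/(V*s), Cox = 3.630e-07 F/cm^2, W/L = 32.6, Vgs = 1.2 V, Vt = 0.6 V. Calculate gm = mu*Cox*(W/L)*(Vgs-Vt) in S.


Step 1: Vov = Vgs - Vt = 1.2 - 0.6 = 0.6 V
Step 2: gm = mu * Cox * (W/L) * Vov
Step 3: gm = 325 * 3.630e-07 * 32.6 * 0.6 = 2.31e-03 S

2.31e-03


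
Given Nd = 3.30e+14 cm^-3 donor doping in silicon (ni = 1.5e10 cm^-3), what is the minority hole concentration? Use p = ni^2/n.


Step 1: Since Nd >> ni, n ≈ Nd = 3.30e+14 cm^-3
Step 2: p = ni^2 / n = (1.5e10)^2 / 3.30e+14
Step 3: p = 2.25e20 / 3.30e+14 = 6.82e+05 cm^-3

6.82e+05


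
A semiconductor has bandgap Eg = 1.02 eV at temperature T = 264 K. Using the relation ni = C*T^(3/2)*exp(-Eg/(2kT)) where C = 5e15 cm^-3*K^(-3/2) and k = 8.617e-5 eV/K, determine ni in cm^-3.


Step 1: Compute kT = 8.617e-5 * 264 = 0.02274888 eV
Step 2: Exponent = -Eg/(2kT) = -1.02/(2*0.02274888) = -22.41869
Step 3: T^(3/2) = 264^1.5 = 4289.49
Step 4: ni = 5e15 * 4289.49 * exp(-22.41869) = 3.94e+09 cm^-3

3.94e+09


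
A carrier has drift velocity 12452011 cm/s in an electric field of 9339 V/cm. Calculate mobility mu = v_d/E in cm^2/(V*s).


Step 1: mu = v_d / E
Step 2: mu = 12452011 / 9339
Step 3: mu = 1333.33 cm^2/(V*s)

1333.33


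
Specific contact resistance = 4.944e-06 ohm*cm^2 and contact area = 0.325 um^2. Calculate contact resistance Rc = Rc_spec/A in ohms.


Step 1: Convert area to cm^2: 0.325 um^2 = 3.2500e-09 cm^2
Step 2: Rc = Rc_spec / A = 4.944e-06 / 3.2500e-09
Step 3: Rc = 1.52e+03 ohms

1.52e+03


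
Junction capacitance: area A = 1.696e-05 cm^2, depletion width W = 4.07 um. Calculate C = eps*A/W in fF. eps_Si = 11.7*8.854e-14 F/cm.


Step 1: eps_Si = 11.7 * 8.854e-14 = 1.035918e-12 F/cm
Step 2: W in cm = 4.07 * 1e-4 = 4.07e-04 cm
Step 3: C = 1.035918e-12 * 1.696e-05 / 4.07e-04 = 4.316749e-14 F
Step 4: C = 43.17 fF

43.17


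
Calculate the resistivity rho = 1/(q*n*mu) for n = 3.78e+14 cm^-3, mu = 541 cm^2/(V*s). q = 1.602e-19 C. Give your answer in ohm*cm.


Step 1: sigma = q * n * mu = 1.602e-19 * 3.78e+14 * 541 = 3.27606e-02 S/cm
Step 2: rho = 1 / sigma = 1 / 3.27606e-02 = 30.52 ohm*cm

30.52


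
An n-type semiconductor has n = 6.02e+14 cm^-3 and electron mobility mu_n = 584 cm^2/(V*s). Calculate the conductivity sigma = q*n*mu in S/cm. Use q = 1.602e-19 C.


Step 1: sigma = q * n * mu
Step 2: sigma = 1.602e-19 * 6.02e+14 * 584
Step 3: sigma = 5.632e-02 S/cm

5.632e-02


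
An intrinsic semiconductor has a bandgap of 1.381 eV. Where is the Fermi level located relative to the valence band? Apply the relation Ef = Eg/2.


Step 1: For an intrinsic semiconductor, the Fermi level sits at midgap.
Step 2: Ef = Eg / 2 = 1.381 / 2 = 0.6905 eV

0.6905


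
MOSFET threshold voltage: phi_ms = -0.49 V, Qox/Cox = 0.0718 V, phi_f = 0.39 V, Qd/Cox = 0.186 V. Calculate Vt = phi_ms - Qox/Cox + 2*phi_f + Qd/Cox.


Step 1: Vt = phi_ms - Qox/Cox + 2*phi_f + Qd/Cox
Step 2: Vt = -0.49 - 0.0718 + 2*0.39 + 0.186
Step 3: Vt = -0.49 - 0.0718 + 0.78 + 0.186
Step 4: Vt = 0.4042 V

0.4042


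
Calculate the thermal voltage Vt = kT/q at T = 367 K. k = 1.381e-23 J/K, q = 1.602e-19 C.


Step 1: kT = 1.381e-23 * 367 = 5.06827e-21 J
Step 2: Vt = kT/q = 5.06827e-21 / 1.602e-19
Step 3: Vt = 0.03164 V

0.03164


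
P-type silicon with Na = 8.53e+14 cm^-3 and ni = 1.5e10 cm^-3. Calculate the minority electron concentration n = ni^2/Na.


Step 1: Majority hole concentration p ≈ Na = 8.53e+14 cm^-3
Step 2: n = ni^2 / Na = (1.5e10)^2 / 8.53e+14
Step 3: n = 2.64e+05 cm^-3

2.64e+05


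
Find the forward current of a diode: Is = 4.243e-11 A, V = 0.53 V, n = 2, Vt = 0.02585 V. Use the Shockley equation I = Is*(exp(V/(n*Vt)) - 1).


Step 1: V/(n*Vt) = 0.53/(2*0.02585) = 10.2515
Step 2: exp(10.2515) = 2.8325e+04
Step 3: I = 4.243e-11 * (2.8325e+04 - 1) = 1.20e-06 A

1.20e-06


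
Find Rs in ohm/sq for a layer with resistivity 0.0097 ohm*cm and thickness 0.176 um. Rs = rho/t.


Step 1: Convert thickness to cm: t = 0.176 um = 1.7600e-05 cm
Step 2: Rs = rho / t = 0.0097 / 1.7600e-05
Step 3: Rs = 551.1 ohm/sq

551.1


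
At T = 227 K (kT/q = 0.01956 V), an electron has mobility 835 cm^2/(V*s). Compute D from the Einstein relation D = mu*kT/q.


Step 1: D = mu * (kT/q)
Step 2: D = 835 * 0.01956
Step 3: D = 16.33 cm^2/s

16.33


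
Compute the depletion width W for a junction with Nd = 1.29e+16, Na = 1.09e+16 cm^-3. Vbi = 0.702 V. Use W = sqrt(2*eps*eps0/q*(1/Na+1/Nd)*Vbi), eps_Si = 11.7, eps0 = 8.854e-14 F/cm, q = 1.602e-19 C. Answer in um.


Step 1: 1/Na + 1/Nd = 1/1.09e+16 + 1/1.29e+16 = 1.69262e-16
Step 2: 2*eps*eps0/q = 2*11.7*8.854e-14/1.602e-19 = 1.293281e+07
Step 3: W^2 = 1.293281e+07 * 1.69262e-16 * 0.702 = 1.53670e-09
Step 4: W = sqrt(1.53670e-09) = 3.920e-05 cm = 0.392 um

0.392


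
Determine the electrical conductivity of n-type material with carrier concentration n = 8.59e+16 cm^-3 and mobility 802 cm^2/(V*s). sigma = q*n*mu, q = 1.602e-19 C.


Step 1: sigma = q * n * mu
Step 2: sigma = 1.602e-19 * 8.59e+16 * 802
Step 3: sigma = 1.104e+01 S/cm

1.104e+01


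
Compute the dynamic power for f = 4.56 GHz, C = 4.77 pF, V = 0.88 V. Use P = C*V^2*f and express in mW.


Step 1: V^2 = 0.88^2 = 0.7744 V^2
Step 2: P = C*V^2*f = 4.77e-12 F * 0.7744 * 4.56e9 Hz
Step 3: P = 1.684412928e-02 W
Step 4: P = 16.844 mW

16.844


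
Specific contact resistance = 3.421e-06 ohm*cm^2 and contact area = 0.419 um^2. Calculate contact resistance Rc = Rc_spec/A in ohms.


Step 1: Convert area to cm^2: 0.419 um^2 = 4.1900e-09 cm^2
Step 2: Rc = Rc_spec / A = 3.421e-06 / 4.1900e-09
Step 3: Rc = 8.16e+02 ohms

8.16e+02


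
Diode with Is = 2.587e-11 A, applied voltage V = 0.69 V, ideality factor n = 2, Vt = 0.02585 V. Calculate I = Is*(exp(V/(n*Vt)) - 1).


Step 1: V/(n*Vt) = 0.69/(2*0.02585) = 13.3462
Step 2: exp(13.3462) = 6.2543e+05
Step 3: I = 2.587e-11 * (6.2543e+05 - 1) = 1.62e-05 A

1.62e-05


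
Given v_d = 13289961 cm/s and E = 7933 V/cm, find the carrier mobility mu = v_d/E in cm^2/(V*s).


Step 1: mu = v_d / E
Step 2: mu = 13289961 / 7933
Step 3: mu = 1675.28 cm^2/(V*s)

1675.28


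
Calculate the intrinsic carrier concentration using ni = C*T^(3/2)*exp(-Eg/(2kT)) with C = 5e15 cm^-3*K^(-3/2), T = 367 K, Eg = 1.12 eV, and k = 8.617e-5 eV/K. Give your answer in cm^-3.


Step 1: Compute kT = 8.617e-5 * 367 = 0.03162439 eV
Step 2: Exponent = -Eg/(2kT) = -1.12/(2*0.03162439) = -17.70785
Step 3: T^(3/2) = 367^1.5 = 7030.71
Step 4: ni = 5e15 * 7030.71 * exp(-17.70785) = 7.17e+11 cm^-3

7.17e+11


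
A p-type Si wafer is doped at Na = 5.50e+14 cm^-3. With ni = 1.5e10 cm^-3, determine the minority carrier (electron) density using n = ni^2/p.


Step 1: Majority hole concentration p ≈ Na = 5.50e+14 cm^-3
Step 2: n = ni^2 / Na = (1.5e10)^2 / 5.50e+14
Step 3: n = 4.09e+05 cm^-3

4.09e+05


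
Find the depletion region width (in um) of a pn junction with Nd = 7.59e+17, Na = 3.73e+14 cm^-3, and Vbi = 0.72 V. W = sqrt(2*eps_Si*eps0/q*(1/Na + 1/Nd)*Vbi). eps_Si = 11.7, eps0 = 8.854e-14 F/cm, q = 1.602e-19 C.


Step 1: 1/Na + 1/Nd = 1/3.73e+14 + 1/7.59e+17 = 2.68228e-15
Step 2: 2*eps*eps0/q = 2*11.7*8.854e-14/1.602e-19 = 1.293281e+07
Step 3: W^2 = 1.293281e+07 * 2.68228e-15 * 0.72 = 2.49764e-08
Step 4: W = sqrt(2.49764e-08) = 1.580e-04 cm = 1.58 um

1.58


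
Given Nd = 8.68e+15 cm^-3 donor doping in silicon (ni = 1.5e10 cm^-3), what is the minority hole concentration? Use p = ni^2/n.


Step 1: Since Nd >> ni, n ≈ Nd = 8.68e+15 cm^-3
Step 2: p = ni^2 / n = (1.5e10)^2 / 8.68e+15
Step 3: p = 2.25e20 / 8.68e+15 = 2.59e+04 cm^-3

2.59e+04


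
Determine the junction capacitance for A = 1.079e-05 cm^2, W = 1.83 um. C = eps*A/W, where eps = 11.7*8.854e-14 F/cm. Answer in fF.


Step 1: eps_Si = 11.7 * 8.854e-14 = 1.035918e-12 F/cm
Step 2: W in cm = 1.83 * 1e-4 = 1.83e-04 cm
Step 3: C = 1.035918e-12 * 1.079e-05 / 1.83e-04 = 6.107954e-14 F
Step 4: C = 61.08 fF

61.08


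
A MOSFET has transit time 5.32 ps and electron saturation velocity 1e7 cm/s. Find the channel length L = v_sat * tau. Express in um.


Step 1: tau in seconds = 5.32 ps * 1e-12 = 5.3200e-12 s
Step 2: L = v_sat * tau = 1e7 * 5.3200e-12 = 5.3200e-05 cm
Step 3: L in um = 5.3200e-05 * 1e4 = 0.532 um

0.532


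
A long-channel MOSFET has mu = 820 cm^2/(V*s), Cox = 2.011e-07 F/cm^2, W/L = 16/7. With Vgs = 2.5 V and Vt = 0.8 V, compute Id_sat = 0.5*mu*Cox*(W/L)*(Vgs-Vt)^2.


Step 1: Overdrive voltage Vov = Vgs - Vt = 2.5 - 0.8 = 1.7 V
Step 2: W/L = 16/7 = 2.28571
Step 3: Id = 0.5 * 820 * 2.011e-07 * 2.28571 * 1.7^2
Step 4: Id = 5.45e-04 A

5.45e-04


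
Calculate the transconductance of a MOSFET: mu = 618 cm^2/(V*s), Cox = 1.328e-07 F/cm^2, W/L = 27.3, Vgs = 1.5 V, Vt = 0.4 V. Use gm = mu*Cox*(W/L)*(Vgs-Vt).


Step 1: Vov = Vgs - Vt = 1.5 - 0.4 = 1.1 V
Step 2: gm = mu * Cox * (W/L) * Vov
Step 3: gm = 618 * 1.328e-07 * 27.3 * 1.1 = 2.46e-03 S

2.46e-03


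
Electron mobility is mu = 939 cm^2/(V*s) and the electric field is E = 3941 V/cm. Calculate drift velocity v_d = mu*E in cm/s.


Step 1: v_d = mu * E
Step 2: v_d = 939 * 3941 = 3700599
Step 3: v_d = 3.70e+06 cm/s

3.70e+06


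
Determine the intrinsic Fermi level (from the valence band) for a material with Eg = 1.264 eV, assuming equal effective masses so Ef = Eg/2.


Step 1: For an intrinsic semiconductor, the Fermi level sits at midgap.
Step 2: Ef = Eg / 2 = 1.264 / 2 = 0.632 eV

0.632


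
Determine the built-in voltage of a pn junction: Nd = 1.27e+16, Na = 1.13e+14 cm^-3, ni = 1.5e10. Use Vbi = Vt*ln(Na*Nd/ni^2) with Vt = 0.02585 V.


Step 1: Compute Na*Nd/ni^2 = 1.13e+14 * 1.27e+16 / (1.5e10)^2 = 6.3782e+09
Step 2: ln(6.3782e+09) = 22.5762
Step 3: Vbi = 0.02585 * 22.5762 = 0.584 V

0.584


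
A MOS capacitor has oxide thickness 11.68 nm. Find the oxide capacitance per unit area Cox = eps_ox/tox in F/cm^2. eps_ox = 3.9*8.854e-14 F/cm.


Step 1: eps_ox = 3.9 * 8.854e-14 = 3.45306e-13 F/cm
Step 2: tox in cm = 11.68 nm * 1e-7 = 1.1680e-06 cm
Step 3: Cox = 3.45306e-13 / 1.1680e-06 = 2.96e-07 F/cm^2

2.96e-07


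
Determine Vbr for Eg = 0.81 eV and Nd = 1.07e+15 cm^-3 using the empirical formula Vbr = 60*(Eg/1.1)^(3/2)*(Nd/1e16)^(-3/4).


Step 1: Eg/1.1 = 0.81/1.1 = 0.736364
Step 2: (Eg/1.1)^1.5 = 0.736364^1.5 = 0.631886
Step 3: (Nd/1e16)^(-0.75) = (0.107)^(-0.75) = 5.345178
Step 4: Vbr = 60 * 0.631886 * 5.345178 = 202.7 V

202.7


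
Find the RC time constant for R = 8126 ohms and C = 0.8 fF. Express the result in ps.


Step 1: tau = R * C
Step 2: tau = 8126 * 0.8 fF = 8126 * 8.0e-16 F
Step 3: tau = 6.5008e-12 s = 6.5008 ps

6.5008


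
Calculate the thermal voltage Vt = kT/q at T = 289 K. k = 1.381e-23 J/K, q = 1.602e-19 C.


Step 1: kT = 1.381e-23 * 289 = 3.99109e-21 J
Step 2: Vt = kT/q = 3.99109e-21 / 1.602e-19
Step 3: Vt = 0.02491 V

0.02491


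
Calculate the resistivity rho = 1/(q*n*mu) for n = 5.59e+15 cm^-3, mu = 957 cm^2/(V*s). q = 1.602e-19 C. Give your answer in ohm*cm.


Step 1: sigma = q * n * mu = 1.602e-19 * 5.59e+15 * 957 = 8.57011e-01 S/cm
Step 2: rho = 1 / sigma = 1 / 8.57011e-01 = 1.167 ohm*cm

1.167


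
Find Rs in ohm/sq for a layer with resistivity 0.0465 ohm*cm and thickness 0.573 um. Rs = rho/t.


Step 1: Convert thickness to cm: t = 0.573 um = 5.7300e-05 cm
Step 2: Rs = rho / t = 0.0465 / 5.7300e-05
Step 3: Rs = 811.5 ohm/sq

811.5


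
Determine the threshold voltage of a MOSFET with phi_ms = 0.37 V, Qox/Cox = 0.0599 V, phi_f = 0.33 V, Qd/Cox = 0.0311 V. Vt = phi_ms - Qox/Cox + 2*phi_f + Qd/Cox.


Step 1: Vt = phi_ms - Qox/Cox + 2*phi_f + Qd/Cox
Step 2: Vt = 0.37 - 0.0599 + 2*0.33 + 0.0311
Step 3: Vt = 0.37 - 0.0599 + 0.66 + 0.0311
Step 4: Vt = 1.0012 V

1.0012


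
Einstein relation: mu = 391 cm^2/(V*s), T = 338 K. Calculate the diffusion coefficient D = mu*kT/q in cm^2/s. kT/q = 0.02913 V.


Step 1: D = mu * (kT/q)
Step 2: D = 391 * 0.02913
Step 3: D = 11.39 cm^2/s

11.39


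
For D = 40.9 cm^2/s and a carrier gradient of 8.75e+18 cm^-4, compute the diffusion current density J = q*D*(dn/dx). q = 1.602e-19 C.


Step 1: J = q * D * (dn/dx)
Step 2: J = 1.602e-19 * 40.9 * 8.75e+18
Step 3: J = 5.73e+01 A/cm^2

5.73e+01


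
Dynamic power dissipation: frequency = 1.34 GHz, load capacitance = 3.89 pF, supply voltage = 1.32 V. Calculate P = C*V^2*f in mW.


Step 1: V^2 = 1.32^2 = 1.7424 V^2
Step 2: P = C*V^2*f = 3.89e-12 F * 1.7424 * 1.34e9 Hz
Step 3: P = 9.08243424e-03 W
Step 4: P = 9.082 mW

9.082


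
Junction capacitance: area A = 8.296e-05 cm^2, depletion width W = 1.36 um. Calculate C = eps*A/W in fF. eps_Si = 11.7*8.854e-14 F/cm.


Step 1: eps_Si = 11.7 * 8.854e-14 = 1.035918e-12 F/cm
Step 2: W in cm = 1.36 * 1e-4 = 1.36e-04 cm
Step 3: C = 1.035918e-12 * 8.296e-05 / 1.36e-04 = 6.319100e-13 F
Step 4: C = 631.91 fF

631.91


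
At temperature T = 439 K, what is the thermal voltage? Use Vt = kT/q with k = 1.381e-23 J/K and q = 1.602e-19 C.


Step 1: kT = 1.381e-23 * 439 = 6.06259e-21 J
Step 2: Vt = kT/q = 6.06259e-21 / 1.602e-19
Step 3: Vt = 0.03784 V

0.03784


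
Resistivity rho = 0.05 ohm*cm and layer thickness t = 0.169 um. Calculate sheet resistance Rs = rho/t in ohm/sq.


Step 1: Convert thickness to cm: t = 0.169 um = 1.6900e-05 cm
Step 2: Rs = rho / t = 0.05 / 1.6900e-05
Step 3: Rs = 2958.6 ohm/sq

2958.6


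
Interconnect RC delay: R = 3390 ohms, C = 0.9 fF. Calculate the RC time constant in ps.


Step 1: tau = R * C
Step 2: tau = 3390 * 0.9 fF = 3390 * 9.0e-16 F
Step 3: tau = 3.051e-12 s = 3.051 ps

3.051


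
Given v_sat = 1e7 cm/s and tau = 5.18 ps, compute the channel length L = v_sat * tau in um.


Step 1: tau in seconds = 5.18 ps * 1e-12 = 5.1800e-12 s
Step 2: L = v_sat * tau = 1e7 * 5.1800e-12 = 5.1800e-05 cm
Step 3: L in um = 5.1800e-05 * 1e4 = 0.518 um

0.518


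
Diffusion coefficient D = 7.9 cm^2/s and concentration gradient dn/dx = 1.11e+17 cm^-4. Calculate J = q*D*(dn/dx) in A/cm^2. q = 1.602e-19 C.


Step 1: J = q * D * (dn/dx)
Step 2: J = 1.602e-19 * 7.9 * 1.11e+17
Step 3: J = 1.40e-01 A/cm^2

1.40e-01


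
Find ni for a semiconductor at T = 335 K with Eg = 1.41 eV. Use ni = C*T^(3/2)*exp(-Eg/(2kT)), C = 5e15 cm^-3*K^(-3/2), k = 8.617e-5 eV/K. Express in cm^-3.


Step 1: Compute kT = 8.617e-5 * 335 = 0.02886695 eV
Step 2: Exponent = -Eg/(2kT) = -1.41/(2*0.02886695) = -24.42239
Step 3: T^(3/2) = 335^1.5 = 6131.51
Step 4: ni = 5e15 * 6131.51 * exp(-24.42239) = 7.59e+08 cm^-3

7.59e+08


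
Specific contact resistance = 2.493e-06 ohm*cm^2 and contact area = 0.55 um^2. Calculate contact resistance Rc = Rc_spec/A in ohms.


Step 1: Convert area to cm^2: 0.55 um^2 = 5.5000e-09 cm^2
Step 2: Rc = Rc_spec / A = 2.493e-06 / 5.5000e-09
Step 3: Rc = 4.53e+02 ohms

4.53e+02


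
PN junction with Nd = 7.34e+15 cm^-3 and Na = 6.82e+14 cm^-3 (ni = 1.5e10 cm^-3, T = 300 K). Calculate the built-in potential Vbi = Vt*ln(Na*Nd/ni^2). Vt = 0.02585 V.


Step 1: Compute Na*Nd/ni^2 = 6.82e+14 * 7.34e+15 / (1.5e10)^2 = 2.2248e+10
Step 2: ln(2.2248e+10) = 23.8255
Step 3: Vbi = 0.02585 * 23.8255 = 0.616 V

0.616


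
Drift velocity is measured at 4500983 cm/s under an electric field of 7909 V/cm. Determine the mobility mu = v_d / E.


Step 1: mu = v_d / E
Step 2: mu = 4500983 / 7909
Step 3: mu = 569.1 cm^2/(V*s)

569.1


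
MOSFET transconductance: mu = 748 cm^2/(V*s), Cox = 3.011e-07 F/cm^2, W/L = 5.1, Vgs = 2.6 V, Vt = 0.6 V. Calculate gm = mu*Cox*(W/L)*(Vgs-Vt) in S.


Step 1: Vov = Vgs - Vt = 2.6 - 0.6 = 2.0 V
Step 2: gm = mu * Cox * (W/L) * Vov
Step 3: gm = 748 * 3.011e-07 * 5.1 * 2.0 = 2.30e-03 S

2.30e-03


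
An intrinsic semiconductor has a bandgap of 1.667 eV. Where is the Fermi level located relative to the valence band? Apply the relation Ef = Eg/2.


Step 1: For an intrinsic semiconductor, the Fermi level sits at midgap.
Step 2: Ef = Eg / 2 = 1.667 / 2 = 0.8335 eV

0.8335


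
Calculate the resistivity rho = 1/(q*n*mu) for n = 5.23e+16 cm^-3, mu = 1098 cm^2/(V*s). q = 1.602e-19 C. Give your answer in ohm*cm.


Step 1: sigma = q * n * mu = 1.602e-19 * 5.23e+16 * 1098 = 9.19955e+00 S/cm
Step 2: rho = 1 / sigma = 1 / 9.19955e+00 = 0.1087 ohm*cm

0.1087


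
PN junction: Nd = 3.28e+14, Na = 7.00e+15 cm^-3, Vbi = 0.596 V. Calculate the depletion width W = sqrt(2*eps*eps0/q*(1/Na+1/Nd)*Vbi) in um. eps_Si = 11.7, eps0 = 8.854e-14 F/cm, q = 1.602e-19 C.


Step 1: 1/Na + 1/Nd = 1/7.00e+15 + 1/3.28e+14 = 3.19164e-15
Step 2: 2*eps*eps0/q = 2*11.7*8.854e-14/1.602e-19 = 1.293281e+07
Step 3: W^2 = 1.293281e+07 * 3.19164e-15 * 0.596 = 2.46010e-08
Step 4: W = sqrt(2.46010e-08) = 1.568e-04 cm = 1.568 um

1.568


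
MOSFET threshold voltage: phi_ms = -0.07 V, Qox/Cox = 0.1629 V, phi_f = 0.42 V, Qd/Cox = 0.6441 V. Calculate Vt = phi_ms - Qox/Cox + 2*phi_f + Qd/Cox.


Step 1: Vt = phi_ms - Qox/Cox + 2*phi_f + Qd/Cox
Step 2: Vt = -0.07 - 0.1629 + 2*0.42 + 0.6441
Step 3: Vt = -0.07 - 0.1629 + 0.84 + 0.6441
Step 4: Vt = 1.2512 V

1.2512


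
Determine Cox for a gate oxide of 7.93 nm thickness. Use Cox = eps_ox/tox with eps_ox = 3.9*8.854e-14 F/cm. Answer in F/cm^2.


Step 1: eps_ox = 3.9 * 8.854e-14 = 3.45306e-13 F/cm
Step 2: tox in cm = 7.93 nm * 1e-7 = 7.9300e-07 cm
Step 3: Cox = 3.45306e-13 / 7.9300e-07 = 4.35e-07 F/cm^2

4.35e-07


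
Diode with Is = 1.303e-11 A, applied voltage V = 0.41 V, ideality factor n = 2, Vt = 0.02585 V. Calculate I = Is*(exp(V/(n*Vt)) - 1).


Step 1: V/(n*Vt) = 0.41/(2*0.02585) = 7.9304
Step 2: exp(7.9304) = 2.7805e+03
Step 3: I = 1.303e-11 * (2.7805e+03 - 1) = 3.62e-08 A

3.62e-08


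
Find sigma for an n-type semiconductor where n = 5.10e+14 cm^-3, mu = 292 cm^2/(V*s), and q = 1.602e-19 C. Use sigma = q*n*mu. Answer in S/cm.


Step 1: sigma = q * n * mu
Step 2: sigma = 1.602e-19 * 5.10e+14 * 292
Step 3: sigma = 2.386e-02 S/cm

2.386e-02


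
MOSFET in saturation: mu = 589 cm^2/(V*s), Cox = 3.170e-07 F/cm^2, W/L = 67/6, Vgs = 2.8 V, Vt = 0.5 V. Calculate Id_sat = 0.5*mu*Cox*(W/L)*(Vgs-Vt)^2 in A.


Step 1: Overdrive voltage Vov = Vgs - Vt = 2.8 - 0.5 = 2.3 V
Step 2: W/L = 67/6 = 11.1667
Step 3: Id = 0.5 * 589 * 3.170e-07 * 11.1667 * 2.3^2
Step 4: Id = 5.51e-03 A

5.51e-03


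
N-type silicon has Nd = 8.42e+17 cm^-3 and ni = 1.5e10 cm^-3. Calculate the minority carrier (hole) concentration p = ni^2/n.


Step 1: Since Nd >> ni, n ≈ Nd = 8.42e+17 cm^-3
Step 2: p = ni^2 / n = (1.5e10)^2 / 8.42e+17
Step 3: p = 2.25e20 / 8.42e+17 = 2.67e+02 cm^-3

2.67e+02


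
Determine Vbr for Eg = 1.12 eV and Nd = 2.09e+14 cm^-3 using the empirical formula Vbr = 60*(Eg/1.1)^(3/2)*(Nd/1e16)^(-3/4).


Step 1: Eg/1.1 = 1.12/1.1 = 1.018182
Step 2: (Eg/1.1)^1.5 = 1.018182^1.5 = 1.027397
Step 3: (Nd/1e16)^(-0.75) = (0.0209)^(-0.75) = 18.192412
Step 4: Vbr = 60 * 1.027397 * 18.192412 = 1121.4 V

1121.4


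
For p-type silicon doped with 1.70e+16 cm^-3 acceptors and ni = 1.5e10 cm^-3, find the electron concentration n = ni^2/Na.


Step 1: Majority hole concentration p ≈ Na = 1.70e+16 cm^-3
Step 2: n = ni^2 / Na = (1.5e10)^2 / 1.70e+16
Step 3: n = 1.32e+04 cm^-3

1.32e+04


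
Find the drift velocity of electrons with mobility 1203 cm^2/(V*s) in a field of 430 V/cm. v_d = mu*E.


Step 1: v_d = mu * E
Step 2: v_d = 1203 * 430 = 517290
Step 3: v_d = 5.17e+05 cm/s

5.17e+05


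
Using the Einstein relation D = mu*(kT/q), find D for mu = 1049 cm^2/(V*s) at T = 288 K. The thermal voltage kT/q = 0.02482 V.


Step 1: D = mu * (kT/q)
Step 2: D = 1049 * 0.02482
Step 3: D = 26.04 cm^2/s

26.04


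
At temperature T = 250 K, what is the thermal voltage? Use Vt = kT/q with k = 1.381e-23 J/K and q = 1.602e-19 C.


Step 1: kT = 1.381e-23 * 250 = 3.4525e-21 J
Step 2: Vt = kT/q = 3.4525e-21 / 1.602e-19
Step 3: Vt = 0.02155 V

0.02155


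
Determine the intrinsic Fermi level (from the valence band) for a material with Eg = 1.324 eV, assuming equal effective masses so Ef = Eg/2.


Step 1: For an intrinsic semiconductor, the Fermi level sits at midgap.
Step 2: Ef = Eg / 2 = 1.324 / 2 = 0.662 eV

0.662


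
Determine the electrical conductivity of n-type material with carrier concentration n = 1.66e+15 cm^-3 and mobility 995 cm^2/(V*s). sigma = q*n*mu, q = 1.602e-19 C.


Step 1: sigma = q * n * mu
Step 2: sigma = 1.602e-19 * 1.66e+15 * 995
Step 3: sigma = 2.646e-01 S/cm

2.646e-01


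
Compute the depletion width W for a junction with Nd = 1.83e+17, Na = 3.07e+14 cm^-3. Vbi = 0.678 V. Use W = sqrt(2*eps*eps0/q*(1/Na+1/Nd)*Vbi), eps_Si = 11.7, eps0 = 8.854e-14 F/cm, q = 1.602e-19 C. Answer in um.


Step 1: 1/Na + 1/Nd = 1/3.07e+14 + 1/1.83e+17 = 3.26279e-15
Step 2: 2*eps*eps0/q = 2*11.7*8.854e-14/1.602e-19 = 1.293281e+07
Step 3: W^2 = 1.293281e+07 * 3.26279e-15 * 0.678 = 2.86096e-08
Step 4: W = sqrt(2.86096e-08) = 1.691e-04 cm = 1.691 um

1.691


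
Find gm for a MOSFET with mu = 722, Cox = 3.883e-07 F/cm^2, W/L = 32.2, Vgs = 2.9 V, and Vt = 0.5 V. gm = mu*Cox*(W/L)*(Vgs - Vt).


Step 1: Vov = Vgs - Vt = 2.9 - 0.5 = 2.4 V
Step 2: gm = mu * Cox * (W/L) * Vov
Step 3: gm = 722 * 3.883e-07 * 32.2 * 2.4 = 2.17e-02 S

2.17e-02


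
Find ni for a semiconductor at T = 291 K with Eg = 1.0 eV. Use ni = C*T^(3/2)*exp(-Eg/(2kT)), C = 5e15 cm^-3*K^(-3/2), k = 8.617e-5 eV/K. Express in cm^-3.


Step 1: Compute kT = 8.617e-5 * 291 = 0.02507547 eV
Step 2: Exponent = -Eg/(2kT) = -1.0/(2*0.02507547) = -19.93981
Step 3: T^(3/2) = 291^1.5 = 4964.09
Step 4: ni = 5e15 * 4964.09 * exp(-19.93981) = 5.43e+10 cm^-3

5.43e+10


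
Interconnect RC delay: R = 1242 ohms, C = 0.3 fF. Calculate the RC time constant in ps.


Step 1: tau = R * C
Step 2: tau = 1242 * 0.3 fF = 1242 * 3.0e-16 F
Step 3: tau = 3.726e-13 s = 0.3726 ps

0.3726


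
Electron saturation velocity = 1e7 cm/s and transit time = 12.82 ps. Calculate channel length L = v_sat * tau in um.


Step 1: tau in seconds = 12.82 ps * 1e-12 = 1.2820e-11 s
Step 2: L = v_sat * tau = 1e7 * 1.2820e-11 = 1.2820e-04 cm
Step 3: L in um = 1.2820e-04 * 1e4 = 1.282 um

1.282


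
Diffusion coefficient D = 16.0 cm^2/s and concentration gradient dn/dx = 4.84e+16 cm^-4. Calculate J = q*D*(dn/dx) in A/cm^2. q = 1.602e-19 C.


Step 1: J = q * D * (dn/dx)
Step 2: J = 1.602e-19 * 16.0 * 4.84e+16
Step 3: J = 1.24e-01 A/cm^2

1.24e-01


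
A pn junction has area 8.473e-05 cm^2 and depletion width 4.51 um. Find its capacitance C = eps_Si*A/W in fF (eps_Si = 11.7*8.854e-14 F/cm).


Step 1: eps_Si = 11.7 * 8.854e-14 = 1.035918e-12 F/cm
Step 2: W in cm = 4.51 * 1e-4 = 4.51e-04 cm
Step 3: C = 1.035918e-12 * 8.473e-05 / 4.51e-04 = 1.946194e-13 F
Step 4: C = 194.62 fF

194.62


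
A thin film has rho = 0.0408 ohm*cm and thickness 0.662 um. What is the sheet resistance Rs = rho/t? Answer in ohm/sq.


Step 1: Convert thickness to cm: t = 0.662 um = 6.6200e-05 cm
Step 2: Rs = rho / t = 0.0408 / 6.6200e-05
Step 3: Rs = 616.3 ohm/sq

616.3


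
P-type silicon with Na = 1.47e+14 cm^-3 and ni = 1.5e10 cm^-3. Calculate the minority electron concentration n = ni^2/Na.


Step 1: Majority hole concentration p ≈ Na = 1.47e+14 cm^-3
Step 2: n = ni^2 / Na = (1.5e10)^2 / 1.47e+14
Step 3: n = 1.53e+06 cm^-3

1.53e+06


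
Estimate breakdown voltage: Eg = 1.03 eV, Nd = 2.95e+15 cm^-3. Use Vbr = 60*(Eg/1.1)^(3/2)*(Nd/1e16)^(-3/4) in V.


Step 1: Eg/1.1 = 1.03/1.1 = 0.936364
Step 2: (Eg/1.1)^1.5 = 0.936364^1.5 = 0.906081
Step 3: (Nd/1e16)^(-0.75) = (0.295)^(-0.75) = 2.498236
Step 4: Vbr = 60 * 0.906081 * 2.498236 = 135.8 V

135.8


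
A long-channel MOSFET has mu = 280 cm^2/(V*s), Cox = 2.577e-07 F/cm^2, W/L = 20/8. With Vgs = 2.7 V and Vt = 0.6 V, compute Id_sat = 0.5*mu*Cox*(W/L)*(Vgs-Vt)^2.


Step 1: Overdrive voltage Vov = Vgs - Vt = 2.7 - 0.6 = 2.1 V
Step 2: W/L = 20/8 = 2.5
Step 3: Id = 0.5 * 280 * 2.577e-07 * 2.5 * 2.1^2
Step 4: Id = 3.98e-04 A

3.98e-04


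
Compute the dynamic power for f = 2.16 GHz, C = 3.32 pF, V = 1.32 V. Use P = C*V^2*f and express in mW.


Step 1: V^2 = 1.32^2 = 1.7424 V^2
Step 2: P = C*V^2*f = 3.32e-12 F * 1.7424 * 2.16e9 Hz
Step 3: P = 1.249509888e-02 W
Step 4: P = 12.495 mW

12.495


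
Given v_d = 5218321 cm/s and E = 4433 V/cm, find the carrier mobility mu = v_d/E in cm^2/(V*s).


Step 1: mu = v_d / E
Step 2: mu = 5218321 / 4433
Step 3: mu = 1177.15 cm^2/(V*s)

1177.15


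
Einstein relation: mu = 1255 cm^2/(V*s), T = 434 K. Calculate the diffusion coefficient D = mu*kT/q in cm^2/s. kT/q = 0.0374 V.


Step 1: D = mu * (kT/q)
Step 2: D = 1255 * 0.0374
Step 3: D = 46.94 cm^2/s

46.94
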